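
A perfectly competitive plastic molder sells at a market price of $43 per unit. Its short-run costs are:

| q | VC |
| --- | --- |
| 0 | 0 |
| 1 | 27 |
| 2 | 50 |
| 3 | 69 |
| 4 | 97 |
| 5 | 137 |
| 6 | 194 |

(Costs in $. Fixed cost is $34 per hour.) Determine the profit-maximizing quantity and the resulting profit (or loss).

q = 5; profit = $44

Tabulate TR − TC: q=0: -34; q=1: -18; q=2: 2; q=3: 26; q=4: 41; q=5: 44; q=6: 30.
Profit is maximized at q = 5. AVC there is 137/5 = $27.40 ≤ P, so producing beats shutting down (which would give -$34).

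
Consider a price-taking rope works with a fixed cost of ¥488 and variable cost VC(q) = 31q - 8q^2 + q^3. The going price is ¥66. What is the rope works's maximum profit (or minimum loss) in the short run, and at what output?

AVC = 31 - 8q + q^2; min AVC = ¥15 at q = 4. Since P = ¥66 ≥ min AVC, the firm produces.
With MC = 31 - 16q + 3q^2, P = MC on the upward-sloping part at q* = 7.
TR = 66·7 = 462. TC = 488 + 168 = 656. Profit = 462 − 656 = -¥194.
Shutting down would mean losing the fixed cost of ¥488, so operating at a loss of ¥194 is better by ¥294.

Profit = -¥194 at q = 7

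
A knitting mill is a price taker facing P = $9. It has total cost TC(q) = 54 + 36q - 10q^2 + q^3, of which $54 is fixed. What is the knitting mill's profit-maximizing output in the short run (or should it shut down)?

Shut down

Variable cost is VC = 36q - 10q^2 + q^3, so AVC = VC/q = 36 - 10q + q^2 and MC = dTC/dq = 36 - 20q + 3q^2.
AVC hits its minimum where MC = AVC, at q = 5, giving min AVC = 36 - 10·5 + 5^2 = $11.
With P < min AVC ($9 < $11), every unit sold adds to the loss.
The firm minimizes its loss by shutting down and losing only its fixed cost of $54.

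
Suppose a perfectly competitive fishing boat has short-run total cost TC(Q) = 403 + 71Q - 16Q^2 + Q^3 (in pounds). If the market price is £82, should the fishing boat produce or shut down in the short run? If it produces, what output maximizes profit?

Produce at Q = 11

From TC, MC = TC'(Q) = 71 - 32Q + 3Q^2 and AVC = VC/Q = 71 - 16Q + Q^2.
AVC is minimized where dAVC/dQ = -16 + 2Q = 0, at Q = 8; min AVC = 71 - 16·8 + 8^2 = £7.
Since P = £82 ≥ min AVC = £7, price covers variable cost and the firm should produce.
Set P = MC: 82 = 71 - 32Q + 3Q^2 → -11 - 32Q + 3Q^2 = 0. The roots are Q = -1/3 and Q = 11; the profit-maximizing output is on the rising part of MC, so Q* = 11.
Check: AVC at Q = 11 is £16 ≤ P, so revenue covers variable cost.
Profit = P·Q − TC = 82·11 − 579 = £323.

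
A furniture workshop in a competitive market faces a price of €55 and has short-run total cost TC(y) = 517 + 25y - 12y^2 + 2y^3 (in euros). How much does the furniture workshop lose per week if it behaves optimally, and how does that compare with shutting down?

Profit = -€317 at y = 5

AVC = 25 - 12y + 2y^2 has its minimum €7 at y = 3; price €55 clears that bar, so the firm operates.
MC = 25 - 24y + 6y^2. Setting P = MC and taking the root on the rising branch gives y* = 5.
TR = 55·5 = 275. TC = 517 + 75 = 592. Profit = 275 − 592 = -€317.
That loss of €317 beats the €517 the firm would lose by shutting down; producing recovers €200 of fixed cost.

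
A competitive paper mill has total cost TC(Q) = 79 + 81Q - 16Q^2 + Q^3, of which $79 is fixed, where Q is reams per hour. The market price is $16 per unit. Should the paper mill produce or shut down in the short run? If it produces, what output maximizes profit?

Shut down

Strip out fixed cost: VC = 81Q - 16Q^2 + Q^3. Then AVC = 81 - 16Q + Q^2 and MC = 81 - 32Q + 3Q^2.
AVC is minimized where dAVC/dQ = -16 + 2Q = 0, at Q = 8; min AVC = 81 - 16·8 + 8^2 = $17.
Since P = $16 < min AVC = $17, price fails to cover variable cost at any output.
Best response: produce nothing and absorb the $79 fixed cost.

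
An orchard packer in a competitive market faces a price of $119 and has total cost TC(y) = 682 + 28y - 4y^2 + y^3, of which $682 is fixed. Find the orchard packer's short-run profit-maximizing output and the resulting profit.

AVC = 28 - 4y + y^2; min AVC = $24 at y = 2. Since P = $119 ≥ min AVC, the firm produces.
With MC = 28 - 8y + 3y^2, P = MC on the upward-sloping part at y* = 7.
TR = 119·7 = 833. TC = 682 + 343 = 1025. Profit = 833 − 1025 = -$192.
Shutting down would mean losing the fixed cost of $682, so operating at a loss of $192 is better by $490.

Profit = -$192 at y = 7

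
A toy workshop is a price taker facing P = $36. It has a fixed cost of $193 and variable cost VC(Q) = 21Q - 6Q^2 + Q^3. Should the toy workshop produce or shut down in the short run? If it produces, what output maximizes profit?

Variable cost is VC = 21Q - 6Q^2 + Q^3, so AVC = VC/Q = 21 - 6Q + Q^2 and MC = dTC/dQ = 21 - 12Q + 3Q^2.
AVC is minimized where dAVC/dQ = -6 + 2Q = 0, at Q = 3; min AVC = 21 - 6·3 + 3^2 = $12.
Since P = $36 ≥ min AVC = $12, price covers variable cost and the firm should produce.
Set P = MC: 36 = 21 - 12Q + 3Q^2 → -15 - 12Q + 3Q^2 = 0. The roots are Q = -1 and Q = 5; the profit-maximizing output is on the rising part of MC, so Q* = 5.
Check: AVC at Q = 5 is $16 ≤ P, so revenue covers variable cost.
Profit = P·Q − TC = 36·5 − 273 = -$93, a loss, but smaller than the $193 fixed cost the firm would lose by shutting down.

Produce at Q = 5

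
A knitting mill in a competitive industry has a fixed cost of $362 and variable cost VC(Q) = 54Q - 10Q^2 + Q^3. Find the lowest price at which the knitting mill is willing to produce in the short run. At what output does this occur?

The firm shuts down when price falls below the minimum of average variable cost. AVC = VC/Q = 54 - 10Q + Q^2.
dAVC/dQ = -10 + 2Q = 0 gives Q = 5. min AVC = 54 - 10·5 + 5^2 = 29.
For P < $29 the firm produces nothing.

$29 per unit, at Q = 5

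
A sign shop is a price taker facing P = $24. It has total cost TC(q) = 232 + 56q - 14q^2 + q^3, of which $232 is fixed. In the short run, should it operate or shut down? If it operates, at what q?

Variable cost is VC = 56q - 14q^2 + q^3, so AVC = VC/q = 56 - 14q + q^2 and MC = dTC/dq = 56 - 28q + 3q^2.
The AVC parabola has its vertex at q = 14/2 = 7, where AVC = 56 - 14·7 + 7^2 = $7.
Because $24 ≥ $7, revenue can cover variable cost; the firm operates.
P = MC gives 32 - 28q + 3q^2 = 0, with roots 4/3 and 8. Take the larger (rising MC): q* = 8.
Check: AVC at q = 8 is $8 ≤ P, so revenue covers variable cost.
Profit = P·q − TC = 24·8 − 296 = -$104, a loss, but smaller than the $232 fixed cost the firm would lose by shutting down.

Produce at q = 8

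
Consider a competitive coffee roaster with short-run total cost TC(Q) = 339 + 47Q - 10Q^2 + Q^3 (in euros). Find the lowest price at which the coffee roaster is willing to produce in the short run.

The firm shuts down when price falls below the minimum of average variable cost. AVC = VC/Q = 47 - 10Q + Q^2.
dAVC/dQ = -10 + 2Q = 0 gives Q = 5. min AVC = 47 - 10·5 + 5^2 = 22.
So the shutdown price is €22.

€22 per unit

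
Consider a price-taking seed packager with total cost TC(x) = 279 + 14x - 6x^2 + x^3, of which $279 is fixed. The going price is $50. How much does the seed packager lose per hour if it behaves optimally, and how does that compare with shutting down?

AVC = 14 - 6x + x^2; min AVC = $5 at x = 3. Since P = $50 ≥ min AVC, the firm produces.
MC = 14 - 12x + 3x^2. Setting P = MC and taking the root on the rising branch gives x* = 6.
TR = 50·6 = 300. TC = 279 + 84 = 363. Profit = 300 − 363 = -$63.
That loss of $63 beats the $279 the firm would lose by shutting down; producing recovers $216 of fixed cost.

Profit = -$63 at x = 6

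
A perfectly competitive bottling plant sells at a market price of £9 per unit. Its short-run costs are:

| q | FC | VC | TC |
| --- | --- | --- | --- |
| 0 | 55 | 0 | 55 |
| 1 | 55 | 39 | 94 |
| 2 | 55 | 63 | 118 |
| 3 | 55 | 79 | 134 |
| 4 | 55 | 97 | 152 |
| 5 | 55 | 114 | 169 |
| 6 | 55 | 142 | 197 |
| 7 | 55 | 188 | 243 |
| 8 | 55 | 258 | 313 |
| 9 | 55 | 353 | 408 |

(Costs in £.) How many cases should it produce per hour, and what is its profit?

q = 0 (shut down); profit = -£55

Tabulate TR − TC: q=0: -55; q=1: -85; q=2: -100; q=3: -107; q=4: -116; q=5: -124; q=6: -143; q=7: -180; q=8: -241; q=9: -327.
Profit is highest at q = 0. Equivalently, the lowest AVC in the table is 114/5 ≈ £22.80 at q = 5, and P = £9 falls below it — price never covers variable cost, so the firm shuts down and loses only its fixed cost.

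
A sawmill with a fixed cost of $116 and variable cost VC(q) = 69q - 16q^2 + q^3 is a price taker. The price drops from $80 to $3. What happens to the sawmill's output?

Output falls from 11 to 0 (the firm shuts down)

MC = 69 - 32q + 3q^2; the shutdown threshold is min AVC = $5 (at q = 8).
With P = $80 above the shutdown price, P = MC gives q = 11.
At P = $3 < min AVC = $5, price no longer covers variable cost at any output, so the firm shuts down: q = 0.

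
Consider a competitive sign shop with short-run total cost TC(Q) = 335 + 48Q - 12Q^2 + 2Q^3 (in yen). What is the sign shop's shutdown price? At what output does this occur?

The shutdown price is the minimum of AVC. VC = 48Q - 12Q^2 + 2Q^3, so AVC = 48 - 12Q + 2Q^2.
At the minimum of AVC, MC = AVC. MC = 48 - 24Q + 6Q^2; setting MC = AVC gives 4Q^2 - 12Q = 0, so Q = 3. min AVC = 30.
So the shutdown price is ¥30.

¥30 per unit, at Q = 3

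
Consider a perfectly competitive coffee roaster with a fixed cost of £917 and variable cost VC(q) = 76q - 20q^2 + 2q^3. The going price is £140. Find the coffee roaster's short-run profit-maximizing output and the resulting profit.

Profit = -£149 at q = 8

AVC = 76 - 20q + 2q^2 has its minimum £26 at q = 5; price £140 clears that bar, so the firm operates.
MC = 76 - 40q + 6q^2. Setting P = MC and taking the root on the rising branch gives q* = 8.
TR = 140·8 = 1120. TC = 917 + 352 = 1269. Profit = 1120 − 1269 = -£149.
By producing, the firm covers all variable cost plus £768 of fixed cost; shutting down would lose the full £917.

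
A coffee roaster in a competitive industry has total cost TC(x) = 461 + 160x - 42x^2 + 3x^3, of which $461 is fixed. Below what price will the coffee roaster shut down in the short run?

$13 per unit

The shutdown price is the minimum of AVC. VC = 160x - 42x^2 + 3x^3, so AVC = 160 - 42x + 3x^2.
At the minimum of AVC, MC = AVC. MC = 160 - 84x + 9x^2; setting MC = AVC gives 6x^2 - 42x = 0, so x = 7. min AVC = 13.
For P < $13 the firm produces nothing.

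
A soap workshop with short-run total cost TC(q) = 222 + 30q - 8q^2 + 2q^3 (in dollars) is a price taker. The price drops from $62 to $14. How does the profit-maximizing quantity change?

Output falls from 4 to 0 (the firm shuts down)

MC = 30 - 16q + 6q^2; the shutdown threshold is min AVC = $22 (at q = 2).
At P = $62 ≥ min AVC, set P = MC on the rising branch: q = 4.
At P = $14 < min AVC = $22, price no longer covers variable cost at any output, so the firm shuts down: q = 0.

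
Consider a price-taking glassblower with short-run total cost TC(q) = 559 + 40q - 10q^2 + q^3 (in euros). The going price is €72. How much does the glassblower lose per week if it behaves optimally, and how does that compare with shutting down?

Profit = -€175 at q = 8

AVC = 40 - 10q + q^2 has its minimum €15 at q = 5; price €72 clears that bar, so the firm operates.
MC = 40 - 20q + 3q^2. Setting P = MC and taking the root on the rising branch gives q* = 8.
TR = 72·8 = 576. TC = 559 + 192 = 751. Profit = 576 − 751 = -€175.
Shutting down would mean losing the fixed cost of €559, so operating at a loss of €175 is better by €384.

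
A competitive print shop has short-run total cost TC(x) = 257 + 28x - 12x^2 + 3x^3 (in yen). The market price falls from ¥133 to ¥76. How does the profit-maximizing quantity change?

Output falls from 5 to 4

MC = 28 - 24x + 9x^2; the shutdown threshold is min AVC = ¥16 (at x = 2).
At P = ¥133 ≥ min AVC, set P = MC on the rising branch: x = 5.
At P = ¥76 ≥ min AVC, set P = MC: x = 4. The firm stays open but cuts output.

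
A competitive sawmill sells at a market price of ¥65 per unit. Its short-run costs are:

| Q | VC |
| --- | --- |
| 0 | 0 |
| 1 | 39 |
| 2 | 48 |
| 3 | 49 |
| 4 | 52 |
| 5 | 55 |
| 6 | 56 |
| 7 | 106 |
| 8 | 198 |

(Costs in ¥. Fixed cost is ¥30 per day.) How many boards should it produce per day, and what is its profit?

Profit at each row (π = 65Q − TC): Q=0: -30; Q=1: -4; Q=2: 52; Q=3: 116; Q=4: 178; Q=5: 240; Q=6: 304; Q=7: 319; Q=8: 292.
Profit is maximized at Q = 7. AVC there is 106/7 = ¥15.14 ≤ P, so producing beats shutting down (which would give -¥30).

Q = 7; profit = ¥319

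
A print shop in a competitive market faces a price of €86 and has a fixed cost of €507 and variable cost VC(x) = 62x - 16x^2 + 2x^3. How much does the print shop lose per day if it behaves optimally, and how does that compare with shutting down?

AVC = 62 - 16x + 2x^2 has its minimum €30 at x = 4; price €86 clears that bar, so the firm operates.
MC = 62 - 32x + 6x^2. Setting P = MC and taking the root on the rising branch gives x* = 6.
TR = 86·6 = 516. TC = 507 + 228 = 735. Profit = 516 − 735 = -€219.
By producing, the firm covers all variable cost plus €288 of fixed cost; shutting down would lose the full €507.

Profit = -€219 at x = 6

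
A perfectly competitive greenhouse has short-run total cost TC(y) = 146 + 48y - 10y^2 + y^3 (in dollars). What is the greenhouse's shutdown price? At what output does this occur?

The shutdown price is the minimum of AVC. VC = 48y - 10y^2 + y^3, so AVC = 48 - 10y + y^2.
dAVC/dy = -10 + 2y = 0 gives y = 5. min AVC = 48 - 10·5 + 5^2 = 23.
So the shutdown price is $23.

$23 per unit, at y = 5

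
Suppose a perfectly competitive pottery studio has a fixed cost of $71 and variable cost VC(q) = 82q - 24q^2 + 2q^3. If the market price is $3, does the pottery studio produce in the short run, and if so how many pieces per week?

From TC, MC = TC'(q) = 82 - 48q + 6q^2 and AVC = VC/q = 82 - 24q + 2q^2.
AVC is minimized where dAVC/dq = -24 + 4q = 0, at q = 6; min AVC = 82 - 24·6 + 2·6^2 = $10.
With P < min AVC ($3 < $10), every unit sold adds to the loss.
The firm minimizes its loss by shutting down and losing only its fixed cost of $71.

Shut down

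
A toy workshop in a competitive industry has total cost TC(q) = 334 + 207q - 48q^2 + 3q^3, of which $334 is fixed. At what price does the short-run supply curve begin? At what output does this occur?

$15 per unit, at q = 8

The firm shuts down when price falls below the minimum of average variable cost. AVC = VC/q = 207 - 48q + 3q^2.
dAVC/dq = -48 + 6q = 0 gives q = 8. min AVC = 207 - 48·8 + 3·8^2 = 15.
The firm shuts down for any P below $15.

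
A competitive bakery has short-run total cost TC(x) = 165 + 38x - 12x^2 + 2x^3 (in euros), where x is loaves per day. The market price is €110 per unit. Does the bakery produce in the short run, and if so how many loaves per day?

Produce at x = 6

Variable cost is VC = 38x - 12x^2 + 2x^3, so AVC = VC/x = 38 - 12x + 2x^2 and MC = dTC/dx = 38 - 24x + 6x^2.
The AVC parabola has its vertex at x = 12/4 = 3, where AVC = 38 - 12·3 + 2·3^2 = €20.
Because €110 ≥ €20, revenue can cover variable cost; the firm operates.
Solving P = MC: -72 - 24x + 6x^2 = 0 ⇒ x = -2 or 6. On the upward-sloping branch, x* = 6.
Check: AVC at x = 6 is €38 ≤ P, so revenue covers variable cost.
Profit = P·x − TC = 110·6 − 393 = €267.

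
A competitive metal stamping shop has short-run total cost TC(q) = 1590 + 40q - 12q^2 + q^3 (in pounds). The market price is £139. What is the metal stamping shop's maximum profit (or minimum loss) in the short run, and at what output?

Profit = -£380 at q = 11

AVC = 40 - 12q + q^2; min AVC = £4 at q = 6. Since P = £139 ≥ min AVC, the firm produces.
MC = 40 - 24q + 3q^2. Setting P = MC and taking the root on the rising branch gives q* = 11.
TR = 139·11 = 1529. TC = 1590 + 319 = 1909. Profit = 1529 − 1909 = -£380.
By producing, the firm covers all variable cost plus £1210 of fixed cost; shutting down would lose the full £1590.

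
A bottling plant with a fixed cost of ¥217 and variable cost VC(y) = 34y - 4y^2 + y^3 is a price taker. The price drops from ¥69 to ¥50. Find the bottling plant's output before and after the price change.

Output falls from 5 to 4

AVC = 34 - 4y + y^2, minimized at y = 2 where min AVC = ¥30. MC = 34 - 8y + 3y^2.
At P = ¥69 ≥ min AVC, set P = MC on the rising branch: y = 5.
At P = ¥50 ≥ min AVC, set P = MC: y = 4. The firm stays open but cuts output.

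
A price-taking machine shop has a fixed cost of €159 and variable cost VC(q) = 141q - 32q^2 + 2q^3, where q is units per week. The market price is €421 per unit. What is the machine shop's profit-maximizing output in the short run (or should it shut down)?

Variable cost is VC = 141q - 32q^2 + 2q^3, so AVC = VC/q = 141 - 32q + 2q^2 and MC = dTC/dq = 141 - 64q + 6q^2.
AVC hits its minimum where MC = AVC, at q = 8, giving min AVC = 141 - 32·8 + 2·8^2 = €13.
P = €421 exceeds min AVC = €13, so the firm stays open.
Set P = MC: 421 = 141 - 64q + 6q^2 → -280 - 64q + 6q^2 = 0. The roots are q = -10/3 and q = 14; the profit-maximizing output is on the rising part of MC, so q* = 14.
Check: AVC at q = 14 is €85 ≤ P, so revenue covers variable cost.
Profit = P·q − TC = 421·14 − 1349 = €4545.

Produce at q = 14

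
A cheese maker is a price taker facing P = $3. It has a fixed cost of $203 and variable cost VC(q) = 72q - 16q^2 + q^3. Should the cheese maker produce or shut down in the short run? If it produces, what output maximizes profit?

Strip out fixed cost: VC = 72q - 16q^2 + q^3. Then AVC = 72 - 16q + q^2 and MC = 72 - 32q + 3q^2.
The AVC parabola has its vertex at q = 16/2 = 8, where AVC = 72 - 16·8 + 8^2 = $8.
Since P = $3 < min AVC = $8, price fails to cover variable cost at any output.
The firm minimizes its loss by shutting down and losing only its fixed cost of $203.

Shut down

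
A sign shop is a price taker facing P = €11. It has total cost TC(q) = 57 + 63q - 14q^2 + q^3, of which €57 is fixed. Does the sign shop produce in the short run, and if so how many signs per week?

Strip out fixed cost: VC = 63q - 14q^2 + q^3. Then AVC = 63 - 14q + q^2 and MC = 63 - 28q + 3q^2.
AVC hits its minimum where MC = AVC, at q = 7, giving min AVC = 63 - 14·7 + 7^2 = €14.
With P < min AVC (€11 < €14), every unit sold adds to the loss.
Shutting down limits the loss to fixed cost, €57.

Shut down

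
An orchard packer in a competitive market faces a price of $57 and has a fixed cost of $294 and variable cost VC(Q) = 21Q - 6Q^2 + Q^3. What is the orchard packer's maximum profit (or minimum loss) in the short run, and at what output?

Profit = -$78 at Q = 6

AVC = 21 - 6Q + Q^2; min AVC = $12 at Q = 3. Since P = $57 ≥ min AVC, the firm produces.
MC = 21 - 12Q + 3Q^2. Setting P = MC and taking the root on the rising branch gives Q* = 6.
TR = 57·6 = 342. TC = 294 + 126 = 420. Profit = 342 − 420 = -$78.
By producing, the firm covers all variable cost plus $216 of fixed cost; shutting down would lose the full $294.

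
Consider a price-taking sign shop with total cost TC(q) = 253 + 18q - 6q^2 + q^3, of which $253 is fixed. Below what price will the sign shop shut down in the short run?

$9 per unit

The shutdown price is the minimum of AVC. VC = 18q - 6q^2 + q^3, so AVC = 18 - 6q + q^2.
dAVC/dq = -6 + 2q = 0 gives q = 3. min AVC = 18 - 6·3 + 3^2 = 9.
So the shutdown price is $9.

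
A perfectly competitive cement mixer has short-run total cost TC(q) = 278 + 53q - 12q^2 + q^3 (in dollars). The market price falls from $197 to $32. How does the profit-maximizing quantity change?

Output falls from 12 to 7

AVC = 53 - 12q + q^2, minimized at q = 6 where min AVC = $17. MC = 53 - 24q + 3q^2.
At P = $197 ≥ min AVC, set P = MC on the rising branch: q = 12.
At P = $32 ≥ min AVC, set P = MC: q = 7. The firm stays open but cuts output.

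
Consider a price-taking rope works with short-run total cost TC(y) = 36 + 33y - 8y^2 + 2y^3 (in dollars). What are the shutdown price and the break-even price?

Shutdown price = $25; break-even price = $39

Shutdown price = min AVC. AVC = 33 - 8y + 2y^2, with vertex at y = 2 and minimum $25.
ATC = 36/y + 33 - 8y + 2y^2. Setting dATC/dy = −36/y^2 − 8 + 4y = 0 gives y = 3 (since 4·3^3 − 8·3^2 = 36).
min ATC = 36/3 + 33 − 8·3 + 2·3^2 = $39. That is the break-even price.
For $25 ≤ P < $39 the firm produces at a loss; below $25 it shuts down.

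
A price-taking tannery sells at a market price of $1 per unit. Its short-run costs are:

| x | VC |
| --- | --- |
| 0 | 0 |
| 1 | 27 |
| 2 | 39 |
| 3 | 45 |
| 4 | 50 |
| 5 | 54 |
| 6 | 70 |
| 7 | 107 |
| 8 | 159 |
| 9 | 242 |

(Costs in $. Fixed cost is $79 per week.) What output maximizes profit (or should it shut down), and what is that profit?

Profit at each row (π = 1x − TC): x=0: -79; x=1: -105; x=2: -116; x=3: -121; x=4: -125; x=5: -128; x=6: -143; x=7: -179; x=8: -230; x=9: -312.
Profit is highest at x = 0. Equivalently, the lowest AVC in the table is 54/5 ≈ $10.80 at x = 5, and P = $1 falls below it — price never covers variable cost, so the firm shuts down and loses only its fixed cost.

x = 0 (shut down); profit = -$79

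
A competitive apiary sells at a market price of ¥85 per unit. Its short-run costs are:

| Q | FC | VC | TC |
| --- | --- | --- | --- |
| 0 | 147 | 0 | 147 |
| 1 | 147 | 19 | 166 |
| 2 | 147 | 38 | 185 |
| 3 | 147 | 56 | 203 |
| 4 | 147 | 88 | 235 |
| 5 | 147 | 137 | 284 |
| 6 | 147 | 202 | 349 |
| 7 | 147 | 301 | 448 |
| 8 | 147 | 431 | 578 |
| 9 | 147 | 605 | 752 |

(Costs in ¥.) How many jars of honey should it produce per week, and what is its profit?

Q = 6; profit = ¥161

Tabulate TR − TC: Q=0: -147; Q=1: -81; Q=2: -15; Q=3: 52; Q=4: 105; Q=5: 141; Q=6: 161; Q=7: 147; Q=8: 102; Q=9: 13.
Profit is maximized at Q = 6. AVC there is 202/6 = ¥33.67 ≤ P, so producing beats shutting down (which would give -¥147).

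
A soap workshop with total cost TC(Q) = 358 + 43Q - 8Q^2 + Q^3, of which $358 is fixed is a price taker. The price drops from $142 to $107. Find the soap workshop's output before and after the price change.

Output falls from 9 to 8

MC = 43 - 16Q + 3Q^2; the shutdown threshold is min AVC = $27 (at Q = 4).
At P = $142 ≥ min AVC, set P = MC on the rising branch: Q = 9.
At P = $107 ≥ min AVC, set P = MC: Q = 8. The firm stays open but cuts output.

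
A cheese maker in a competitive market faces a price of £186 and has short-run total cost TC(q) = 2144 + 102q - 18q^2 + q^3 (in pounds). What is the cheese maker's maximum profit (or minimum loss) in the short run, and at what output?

Profit = -£184 at q = 14

AVC = 102 - 18q + q^2 has its minimum £21 at q = 9; price £186 clears that bar, so the firm operates.
With MC = 102 - 36q + 3q^2, P = MC on the upward-sloping part at q* = 14.
TR = 186·14 = 2604. TC = 2144 + 644 = 2788. Profit = 2604 − 2788 = -£184.
Shutting down would mean losing the fixed cost of £2144, so operating at a loss of £184 is better by £1960.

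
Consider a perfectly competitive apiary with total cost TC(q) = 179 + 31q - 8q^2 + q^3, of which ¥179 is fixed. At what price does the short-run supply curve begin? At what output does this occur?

¥15 per unit, at q = 4

Short-run supply begins at min AVC. From VC = 31q - 8q^2 + q^3, AVC = 31 - 8q + q^2.
dAVC/dq = -8 + 2q = 0 gives q = 4. min AVC = 31 - 8·4 + 4^2 = 15.
So the shutdown price is ¥15.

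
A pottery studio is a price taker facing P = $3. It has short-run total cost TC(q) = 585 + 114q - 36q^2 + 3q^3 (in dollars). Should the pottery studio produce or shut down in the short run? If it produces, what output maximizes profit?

Shut down

From TC, MC = TC'(q) = 114 - 72q + 9q^2 and AVC = VC/q = 114 - 36q + 3q^2.
AVC hits its minimum where MC = AVC, at q = 6, giving min AVC = 114 - 36·6 + 3·6^2 = $6.
P = $3 lies below min AVC = $6; no output level covers variable cost.
Shutting down limits the loss to fixed cost, $585.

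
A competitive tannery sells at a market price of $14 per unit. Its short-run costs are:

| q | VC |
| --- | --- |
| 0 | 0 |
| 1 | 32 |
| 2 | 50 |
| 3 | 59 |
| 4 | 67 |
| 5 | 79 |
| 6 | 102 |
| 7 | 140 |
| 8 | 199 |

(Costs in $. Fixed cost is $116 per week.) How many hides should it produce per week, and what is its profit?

Compute π = P·q − TC at each output: q=0: -116; q=1: -134; q=2: -138; q=3: -133; q=4: -127; q=5: -125; q=6: -134; q=7: -158; q=8: -203.
Profit is highest at q = 0. Equivalently, the lowest AVC in the table is 79/5 ≈ $15.80 at q = 5, and P = $14 falls below it — price never covers variable cost, so the firm shuts down and loses only its fixed cost.

q = 0 (shut down); profit = -$116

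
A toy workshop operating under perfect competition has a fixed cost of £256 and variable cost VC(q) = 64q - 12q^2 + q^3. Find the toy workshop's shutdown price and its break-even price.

Shutdown price = £28; break-even price = £64

AVC = 64 - 12q + q^2; minimized at q = 6, giving min AVC = £28. That is the shutdown price.
ATC = 256/q + 64 - 12q + q^2. Setting dATC/dq = −256/q^2 − 12 + 2q = 0 gives q = 8 (since 2·8^3 − 12·8^2 = 256).
min ATC = 256/8 + 64 − 12·8 + 8^2 = £64. That is the break-even price.
For £28 ≤ P < £64 the firm produces at a loss; below £28 it shuts down.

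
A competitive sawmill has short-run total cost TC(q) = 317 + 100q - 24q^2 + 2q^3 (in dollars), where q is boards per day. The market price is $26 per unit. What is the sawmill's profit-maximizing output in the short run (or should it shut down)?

Shut down

From TC, MC = TC'(q) = 100 - 48q + 6q^2 and AVC = VC/q = 100 - 24q + 2q^2.
The AVC parabola has its vertex at q = 24/4 = 6, where AVC = 100 - 24·6 + 2·6^2 = $28.
With P < min AVC ($26 < $28), every unit sold adds to the loss.
Shutting down limits the loss to fixed cost, $317.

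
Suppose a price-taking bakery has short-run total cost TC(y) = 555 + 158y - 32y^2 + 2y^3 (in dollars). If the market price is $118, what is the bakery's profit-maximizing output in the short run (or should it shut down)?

From TC, MC = TC'(y) = 158 - 64y + 6y^2 and AVC = VC/y = 158 - 32y + 2y^2.
The AVC parabola has its vertex at y = 32/4 = 8, where AVC = 158 - 32·8 + 2·8^2 = $30.
Since P = $118 ≥ min AVC = $30, price covers variable cost and the firm should produce.
Solving P = MC: 40 - 64y + 6y^2 = 0 ⇒ y = 2/3 or 10. On the upward-sloping branch, y* = 10.
Check: AVC at y = 10 is $38 ≤ P, so revenue covers variable cost.
Profit = P·y − TC = 118·10 − 935 = $245.

Produce at y = 10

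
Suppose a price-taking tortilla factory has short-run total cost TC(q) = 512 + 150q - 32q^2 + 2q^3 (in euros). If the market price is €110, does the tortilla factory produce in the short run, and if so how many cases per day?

Produce at q = 10

Strip out fixed cost: VC = 150q - 32q^2 + 2q^3. Then AVC = 150 - 32q + 2q^2 and MC = 150 - 64q + 6q^2.
AVC hits its minimum where MC = AVC, at q = 8, giving min AVC = 150 - 32·8 + 2·8^2 = €22.
Since P = €110 ≥ min AVC = €22, price covers variable cost and the firm should produce.
Solving P = MC: 40 - 64q + 6q^2 = 0 ⇒ q = 2/3 or 10. On the upward-sloping branch, q* = 10.
Check: AVC at q = 10 is €30 ≤ P, so revenue covers variable cost.
Profit = P·q − TC = 110·10 − 812 = €288.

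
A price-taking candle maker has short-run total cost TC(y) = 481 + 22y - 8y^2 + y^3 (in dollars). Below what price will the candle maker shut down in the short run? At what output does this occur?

Short-run supply begins at min AVC. From VC = 22y - 8y^2 + y^3, AVC = 22 - 8y + y^2.
dAVC/dy = -8 + 2y = 0 gives y = 4. min AVC = 22 - 8·4 + 4^2 = 6.
For P < $6 the firm produces nothing.

$6 per unit, at y = 4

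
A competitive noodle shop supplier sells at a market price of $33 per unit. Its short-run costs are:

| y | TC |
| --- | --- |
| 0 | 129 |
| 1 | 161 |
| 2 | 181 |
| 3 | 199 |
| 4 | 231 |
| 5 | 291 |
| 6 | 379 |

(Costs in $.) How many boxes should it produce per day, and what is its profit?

Tabulate TR − TC: y=0: -129; y=1: -128; y=2: -115; y=3: -100; y=4: -99; y=5: -126; y=6: -181.
Profit is maximized at y = 4. AVC there is 102/4 = $25.50 ≤ P, so producing beats shutting down (which would give -$129).

y = 4; profit = -$99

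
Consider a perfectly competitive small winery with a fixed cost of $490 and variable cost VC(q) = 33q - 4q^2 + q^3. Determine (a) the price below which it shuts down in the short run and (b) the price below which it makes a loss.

Shutdown price = $29; break-even price = $124

Shutdown price = min AVC. AVC = 33 - 4q + q^2, with vertex at q = 2 and minimum $29.
ATC = 490/q + 33 - 4q + q^2. Setting dATC/dq = −490/q^2 − 4 + 2q = 0 gives q = 7 (since 2·7^3 − 4·7^2 = 490).
min ATC = 490/7 + 33 − 4·7 + 7^2 = $124. That is the break-even price.
Between these two prices the firm operates at a loss; above $124 it earns a profit.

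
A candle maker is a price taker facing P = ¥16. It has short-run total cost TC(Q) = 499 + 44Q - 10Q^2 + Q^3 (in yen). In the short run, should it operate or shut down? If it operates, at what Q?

Shut down

Variable cost is VC = 44Q - 10Q^2 + Q^3, so AVC = VC/Q = 44 - 10Q + Q^2 and MC = dTC/dQ = 44 - 20Q + 3Q^2.
AVC hits its minimum where MC = AVC, at Q = 5, giving min AVC = 44 - 10·5 + 5^2 = ¥19.
Since P = ¥16 < min AVC = ¥19, price fails to cover variable cost at any output.
Best response: produce nothing and absorb the ¥499 fixed cost.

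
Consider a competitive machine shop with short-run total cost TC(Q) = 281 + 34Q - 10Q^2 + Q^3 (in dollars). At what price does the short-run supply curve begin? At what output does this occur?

$9 per unit, at Q = 5

Short-run supply begins at min AVC. From VC = 34Q - 10Q^2 + Q^3, AVC = 34 - 10Q + Q^2.
dAVC/dQ = -10 + 2Q = 0 gives Q = 5. min AVC = 34 - 10·5 + 5^2 = 9.
So the shutdown price is $9.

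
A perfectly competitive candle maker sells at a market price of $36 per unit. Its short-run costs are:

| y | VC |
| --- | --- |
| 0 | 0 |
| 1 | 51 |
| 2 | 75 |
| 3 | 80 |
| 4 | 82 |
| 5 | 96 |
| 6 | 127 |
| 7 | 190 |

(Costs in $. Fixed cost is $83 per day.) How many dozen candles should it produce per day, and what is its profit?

Compute π = P·y − TC at each output: y=0: -83; y=1: -98; y=2: -86; y=3: -55; y=4: -21; y=5: 1; y=6: 6; y=7: -21.
Profit is maximized at y = 6. AVC there is 127/6 = $21.17 ≤ P, so producing beats shutting down (which would give -$83).

y = 6; profit = $6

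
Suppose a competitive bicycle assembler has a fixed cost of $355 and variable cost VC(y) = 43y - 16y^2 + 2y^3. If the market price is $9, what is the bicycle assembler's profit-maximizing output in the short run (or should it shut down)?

Shut down

Strip out fixed cost: VC = 43y - 16y^2 + 2y^3. Then AVC = 43 - 16y + 2y^2 and MC = 43 - 32y + 6y^2.
AVC is minimized where dAVC/dy = -16 + 4y = 0, at y = 4; min AVC = 43 - 16·4 + 2·4^2 = $11.
P = $9 lies below min AVC = $11; no output level covers variable cost.
Best response: produce nothing and absorb the $355 fixed cost.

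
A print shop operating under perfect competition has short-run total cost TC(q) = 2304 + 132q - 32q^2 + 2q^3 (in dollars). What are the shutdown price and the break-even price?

Shutdown price = $4; break-even price = $228

AVC = 132 - 32q + 2q^2; minimized at q = 8, giving min AVC = $4. That is the shutdown price.
ATC = 2304/q + 132 - 32q + 2q^2. Setting dATC/dq = −2304/q^2 − 32 + 4q = 0 gives q = 12 (since 4·12^3 − 32·12^2 = 2304).
min ATC = 2304/12 + 132 − 32·12 + 2·12^2 = $228. That is the break-even price.
For $4 ≤ P < $228 the firm produces at a loss; below $4 it shuts down.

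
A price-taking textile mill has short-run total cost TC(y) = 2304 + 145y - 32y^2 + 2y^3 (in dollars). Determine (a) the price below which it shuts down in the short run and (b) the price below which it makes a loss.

AVC = 145 - 32y + 2y^2; minimized at y = 8, giving min AVC = $17. That is the shutdown price.
ATC = 2304/y + 145 - 32y + 2y^2. Setting dATC/dy = −2304/y^2 − 32 + 4y = 0 gives y = 12 (since 4·12^3 − 32·12^2 = 2304).
min ATC = 2304/12 + 145 − 32·12 + 2·12^2 = $241. That is the break-even price.
Between these two prices the firm operates at a loss; above $241 it earns a profit.

Shutdown price = $17; break-even price = $241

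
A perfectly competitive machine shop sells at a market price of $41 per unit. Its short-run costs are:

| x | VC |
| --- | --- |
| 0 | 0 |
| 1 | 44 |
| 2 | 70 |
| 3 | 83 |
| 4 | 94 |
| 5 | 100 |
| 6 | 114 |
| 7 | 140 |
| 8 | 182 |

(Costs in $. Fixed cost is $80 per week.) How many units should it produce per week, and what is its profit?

x = 7; profit = $67

Compute π = P·x − TC at each output: x=0: -80; x=1: -83; x=2: -68; x=3: -40; x=4: -10; x=5: 25; x=6: 52; x=7: 67; x=8: 66.
Profit is maximized at x = 7. AVC there is 140/7 = $20 ≤ P, so producing beats shutting down (which would give -$80).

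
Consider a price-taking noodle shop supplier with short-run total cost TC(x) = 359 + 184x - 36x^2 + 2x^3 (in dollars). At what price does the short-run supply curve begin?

The firm shuts down when price falls below the minimum of average variable cost. AVC = VC/x = 184 - 36x + 2x^2.
dAVC/dx = -36 + 4x = 0 gives x = 9. min AVC = 184 - 36·9 + 2·9^2 = 22.
The firm shuts down for any P below $22.

$22 per unit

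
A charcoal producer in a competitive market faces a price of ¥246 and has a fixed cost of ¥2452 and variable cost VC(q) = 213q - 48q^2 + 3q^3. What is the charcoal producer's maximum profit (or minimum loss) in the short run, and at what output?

AVC = 213 - 48q + 3q^2 has its minimum ¥21 at q = 8; price ¥246 clears that bar, so the firm operates.
MC = 213 - 96q + 9q^2. Setting P = MC and taking the root on the rising branch gives q* = 11.
TR = 246·11 = 2706. TC = 2452 + 528 = 2980. Profit = 2706 − 2980 = -¥274.
By producing, the firm covers all variable cost plus ¥2178 of fixed cost; shutting down would lose the full ¥2452.

Profit = -¥274 at q = 11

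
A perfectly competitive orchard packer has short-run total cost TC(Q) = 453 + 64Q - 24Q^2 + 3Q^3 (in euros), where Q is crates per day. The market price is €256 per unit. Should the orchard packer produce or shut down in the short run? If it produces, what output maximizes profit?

Strip out fixed cost: VC = 64Q - 24Q^2 + 3Q^3. Then AVC = 64 - 24Q + 3Q^2 and MC = 64 - 48Q + 9Q^2.
The AVC parabola has its vertex at Q = 24/6 = 4, where AVC = 64 - 24·4 + 3·4^2 = €16.
P = €256 exceeds min AVC = €16, so the firm stays open.
P = MC gives -192 - 48Q + 9Q^2 = 0, with roots -8/3 and 8. Take the larger (rising MC): Q* = 8.
Check: AVC at Q = 8 is €64 ≤ P, so revenue covers variable cost.
Profit = P·Q − TC = 256·8 − 965 = €1083.

Produce at Q = 8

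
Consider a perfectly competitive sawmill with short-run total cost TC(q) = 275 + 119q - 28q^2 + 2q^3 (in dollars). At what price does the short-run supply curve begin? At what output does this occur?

$21 per unit, at q = 7

The firm shuts down when price falls below the minimum of average variable cost. AVC = VC/q = 119 - 28q + 2q^2.
At the minimum of AVC, MC = AVC. MC = 119 - 56q + 6q^2; setting MC = AVC gives 4q^2 - 28q = 0, so q = 7. min AVC = 21.
The firm shuts down for any P below $21.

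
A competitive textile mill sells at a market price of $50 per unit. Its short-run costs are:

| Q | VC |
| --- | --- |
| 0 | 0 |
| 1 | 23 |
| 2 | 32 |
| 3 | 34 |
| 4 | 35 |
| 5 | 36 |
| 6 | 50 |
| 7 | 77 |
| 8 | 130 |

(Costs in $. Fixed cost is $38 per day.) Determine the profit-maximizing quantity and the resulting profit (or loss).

Q = 7; profit = $235

Profit at each row (π = 50Q − TC): Q=0: -38; Q=1: -11; Q=2: 30; Q=3: 78; Q=4: 127; Q=5: 176; Q=6: 212; Q=7: 235; Q=8: 232.
Profit is maximized at Q = 7. AVC there is 77/7 = $11 ≤ P, so producing beats shutting down (which would give -$38).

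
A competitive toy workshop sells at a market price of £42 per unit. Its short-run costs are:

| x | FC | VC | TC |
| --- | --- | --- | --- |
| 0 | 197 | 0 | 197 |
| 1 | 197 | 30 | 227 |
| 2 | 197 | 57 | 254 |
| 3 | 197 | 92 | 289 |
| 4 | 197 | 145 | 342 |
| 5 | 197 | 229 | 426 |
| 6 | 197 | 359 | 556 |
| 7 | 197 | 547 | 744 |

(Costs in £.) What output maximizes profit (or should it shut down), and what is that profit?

x = 3; profit = -£163

Tabulate TR − TC: x=0: -197; x=1: -185; x=2: -170; x=3: -163; x=4: -174; x=5: -216; x=6: -304; x=7: -450.
Profit is maximized at x = 3. AVC there is 92/3 = £30.67 ≤ P, so producing beats shutting down (which would give -£197).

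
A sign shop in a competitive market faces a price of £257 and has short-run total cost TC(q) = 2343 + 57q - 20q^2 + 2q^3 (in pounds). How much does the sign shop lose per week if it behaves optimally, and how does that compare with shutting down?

Profit = -£343 at q = 10

AVC = 57 - 20q + 2q^2; min AVC = £7 at q = 5. Since P = £257 ≥ min AVC, the firm produces.
MC = 57 - 40q + 6q^2. Setting P = MC and taking the root on the rising branch gives q* = 10.
TR = 257·10 = 2570. TC = 2343 + 570 = 2913. Profit = 2570 − 2913 = -£343.
By producing, the firm covers all variable cost plus £2000 of fixed cost; shutting down would lose the full £2343.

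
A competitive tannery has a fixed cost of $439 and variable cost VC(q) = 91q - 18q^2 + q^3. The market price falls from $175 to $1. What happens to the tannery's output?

AVC = 91 - 18q + q^2, minimized at q = 9 where min AVC = $10. MC = 91 - 36q + 3q^2.
With P = $175 above the shutdown price, P = MC gives q = 14.
At P = $1 < min AVC = $10, price no longer covers variable cost at any output, so the firm shuts down: q = 0.

Output falls from 14 to 0 (the firm shuts down)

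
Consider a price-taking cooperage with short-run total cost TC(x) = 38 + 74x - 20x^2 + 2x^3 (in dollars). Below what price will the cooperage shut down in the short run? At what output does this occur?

Short-run supply begins at min AVC. From VC = 74x - 20x^2 + 2x^3, AVC = 74 - 20x + 2x^2.
dAVC/dx = -20 + 4x = 0 gives x = 5. min AVC = 74 - 20·5 + 2·5^2 = 24.
For P < $24 the firm produces nothing.

$24 per unit, at x = 5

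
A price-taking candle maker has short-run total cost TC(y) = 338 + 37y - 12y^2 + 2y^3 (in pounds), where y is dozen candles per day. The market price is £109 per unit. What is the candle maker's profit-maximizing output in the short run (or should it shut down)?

Produce at y = 6

Variable cost is VC = 37y - 12y^2 + 2y^3, so AVC = VC/y = 37 - 12y + 2y^2 and MC = dTC/dy = 37 - 24y + 6y^2.
AVC is minimized where dAVC/dy = -12 + 4y = 0, at y = 3; min AVC = 37 - 12·3 + 2·3^2 = £19.
Since P = £109 ≥ min AVC = £19, price covers variable cost and the firm should produce.
Solving P = MC: -72 - 24y + 6y^2 = 0 ⇒ y = -2 or 6. On the upward-sloping branch, y* = 6.
Check: AVC at y = 6 is £37 ≤ P, so revenue covers variable cost.
Profit = P·y − TC = 109·6 − 560 = £94.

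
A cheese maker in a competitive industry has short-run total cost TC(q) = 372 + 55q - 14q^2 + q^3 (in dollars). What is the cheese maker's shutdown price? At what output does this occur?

The shutdown price is the minimum of AVC. VC = 55q - 14q^2 + q^3, so AVC = 55 - 14q + q^2.
At the minimum of AVC, MC = AVC. MC = 55 - 28q + 3q^2; setting MC = AVC gives 2q^2 - 14q = 0, so q = 7. min AVC = 6.
So the shutdown price is $6.

$6 per unit, at q = 7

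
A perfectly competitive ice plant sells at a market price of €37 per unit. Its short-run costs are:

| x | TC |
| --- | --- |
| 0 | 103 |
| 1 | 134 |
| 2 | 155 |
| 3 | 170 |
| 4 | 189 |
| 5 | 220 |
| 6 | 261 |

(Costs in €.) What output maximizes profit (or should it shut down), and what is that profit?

x = 5; profit = -€35

Compute π = P·x − TC at each output: x=0: -103; x=1: -97; x=2: -81; x=3: -59; x=4: -41; x=5: -35; x=6: -39.
Profit is maximized at x = 5. AVC there is 117/5 = €23.40 ≤ P, so producing beats shutting down (which would give -€103).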